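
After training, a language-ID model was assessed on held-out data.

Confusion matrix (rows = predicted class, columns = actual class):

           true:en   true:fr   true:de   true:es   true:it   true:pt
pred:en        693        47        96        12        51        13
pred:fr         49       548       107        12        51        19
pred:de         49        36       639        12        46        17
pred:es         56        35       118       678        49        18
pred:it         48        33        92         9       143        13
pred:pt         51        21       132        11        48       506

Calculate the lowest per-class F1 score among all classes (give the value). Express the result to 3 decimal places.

Per-class F1 score (2·TP/(2·TP+FP+FN)):
  en: TP=693, FP=47+96+12+51+13=219, FN=49+49+56+48+51=253 → 1386/1858 = 0.7460
  fr: TP=548, FP=49+107+12+51+19=238, FN=47+36+35+33+21=172 → 1096/1506 = 0.7278
  de: TP=639, FP=49+36+12+46+17=160, FN=96+107+118+92+132=545 → 1278/1983 = 0.6445
  es: TP=678, FP=56+35+118+49+18=276, FN=12+12+12+9+11=56 → 1356/1688 = 0.8033
  it: TP=143, FP=48+33+92+9+13=195, FN=51+51+46+49+48=245 → 286/726 = 0.3939
  pt: TP=506, FP=51+21+132+11+48=263, FN=13+19+17+18+13=80 → 1012/1355 = 0.7469
Lowest is class 'it' with F1 score = 0.394.

0.394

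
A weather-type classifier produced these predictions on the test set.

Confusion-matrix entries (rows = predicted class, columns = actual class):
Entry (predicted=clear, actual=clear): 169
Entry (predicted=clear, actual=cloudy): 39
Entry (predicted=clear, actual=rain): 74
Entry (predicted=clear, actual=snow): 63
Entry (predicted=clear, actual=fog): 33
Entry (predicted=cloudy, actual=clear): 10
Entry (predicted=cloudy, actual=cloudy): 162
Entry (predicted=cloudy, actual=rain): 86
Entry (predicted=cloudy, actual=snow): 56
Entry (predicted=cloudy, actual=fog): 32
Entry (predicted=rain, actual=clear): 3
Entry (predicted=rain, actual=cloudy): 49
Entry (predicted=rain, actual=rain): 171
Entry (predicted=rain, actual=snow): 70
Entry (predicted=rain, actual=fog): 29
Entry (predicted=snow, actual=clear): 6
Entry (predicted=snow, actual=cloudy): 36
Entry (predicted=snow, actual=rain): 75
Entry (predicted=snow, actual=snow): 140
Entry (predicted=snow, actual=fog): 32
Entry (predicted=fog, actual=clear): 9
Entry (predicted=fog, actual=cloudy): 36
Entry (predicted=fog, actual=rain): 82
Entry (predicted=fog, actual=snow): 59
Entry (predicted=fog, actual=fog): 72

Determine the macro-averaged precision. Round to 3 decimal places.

Per-class precision (TP/(TP+FP)):
  clear: TP=169, FP=39+74+63+33=209 → 169/378 = 0.4471
  cloudy: TP=162, FP=10+86+56+32=184 → 162/346 = 0.4682
  rain: TP=171, FP=3+49+70+29=151 → 171/322 = 0.5311
  snow: TP=140, FP=6+36+75+32=149 → 140/289 = 0.4844
  fog: TP=72, FP=9+36+82+59=186 → 72/258 = 0.2791
Macro-precision = mean = (0.4471 + 0.4682 + 0.5311 + 0.4844 + 0.2791) / 5 = 0.442

0.442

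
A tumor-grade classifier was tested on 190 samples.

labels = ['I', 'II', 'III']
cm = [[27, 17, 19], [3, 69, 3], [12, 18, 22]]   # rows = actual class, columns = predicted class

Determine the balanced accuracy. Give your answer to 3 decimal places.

0.591

Balanced accuracy = mean of per-class recall.
  I: recall = 27/63 = 0.4286
  II: recall = 69/75 = 0.9200
  III: recall = 22/52 = 0.4231
Mean = (0.4286 + 0.9200 + 0.4231) / 3 = 0.591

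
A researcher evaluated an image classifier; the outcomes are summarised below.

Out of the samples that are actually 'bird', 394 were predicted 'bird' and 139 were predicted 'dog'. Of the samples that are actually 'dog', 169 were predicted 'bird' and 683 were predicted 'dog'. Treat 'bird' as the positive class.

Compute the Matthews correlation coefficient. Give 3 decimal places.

MCC = (TP·TN − FP·FN) / √((TP+FP)(TP+FN)(TN+FP)(TN+FN))
Numerator = 394·683 − 169·139 = 245611
Denominator = √(563·533·852·822) = √210158527176 = 458430.5042
MCC = 245611 / 458430.5042 = 0.536

0.536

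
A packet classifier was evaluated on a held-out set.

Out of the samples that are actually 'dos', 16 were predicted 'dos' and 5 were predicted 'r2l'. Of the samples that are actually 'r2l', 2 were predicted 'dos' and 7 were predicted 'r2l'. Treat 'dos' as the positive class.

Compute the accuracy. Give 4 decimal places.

0.7667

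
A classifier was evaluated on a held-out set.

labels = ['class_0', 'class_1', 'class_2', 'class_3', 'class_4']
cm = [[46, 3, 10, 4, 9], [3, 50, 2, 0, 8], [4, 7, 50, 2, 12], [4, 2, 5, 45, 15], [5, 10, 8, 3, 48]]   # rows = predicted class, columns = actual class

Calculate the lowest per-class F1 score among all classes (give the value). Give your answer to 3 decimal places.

0.578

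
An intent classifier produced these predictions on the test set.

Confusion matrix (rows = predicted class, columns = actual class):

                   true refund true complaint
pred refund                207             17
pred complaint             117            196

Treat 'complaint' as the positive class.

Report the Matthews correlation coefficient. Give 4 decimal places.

MCC = (TP·TN − FP·FN) / √((TP+FP)(TP+FN)(TN+FP)(TN+FN))
Numerator = 196·207 − 117·17 = 38583
Denominator = √(313·213·324·224) = √4838569344 = 69559.8256
MCC = 38583 / 69559.8256 = 0.5547

0.5547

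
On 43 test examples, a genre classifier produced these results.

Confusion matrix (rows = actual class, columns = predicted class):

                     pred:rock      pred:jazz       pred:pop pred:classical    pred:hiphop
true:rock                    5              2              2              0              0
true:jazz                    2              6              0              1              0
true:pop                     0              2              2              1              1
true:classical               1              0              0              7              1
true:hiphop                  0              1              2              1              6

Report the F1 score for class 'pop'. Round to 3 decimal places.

0.333

F1 score = 2·TP/(2·TP+FP+FN).
pop: TP=2, FP=2+0+0+2=4, FN=0+2+1+1=4 → 4/12 = 0.3333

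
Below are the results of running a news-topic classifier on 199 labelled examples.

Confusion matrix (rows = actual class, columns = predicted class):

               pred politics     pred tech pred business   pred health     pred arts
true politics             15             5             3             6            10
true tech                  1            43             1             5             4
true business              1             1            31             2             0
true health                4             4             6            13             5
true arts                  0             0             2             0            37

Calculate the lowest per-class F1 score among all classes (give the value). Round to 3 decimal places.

0.448

Per-class F1 score (2·TP/(2·TP+FP+FN)):
  politics: TP=15, FP=1+1+4+0=6, FN=5+3+6+10=24 → 30/60 = 0.5000
  tech: TP=43, FP=5+1+4+0=10, FN=1+1+5+4=11 → 86/107 = 0.8037
  business: TP=31, FP=3+1+6+2=12, FN=1+1+2+0=4 → 62/78 = 0.7949
  health: TP=13, FP=6+5+2+0=13, FN=4+4+6+5=19 → 26/58 = 0.4483
  arts: TP=37, FP=10+4+0+5=19, FN=0+0+2+0=2 → 74/95 = 0.7789
Lowest is class 'health' with F1 score = 0.448.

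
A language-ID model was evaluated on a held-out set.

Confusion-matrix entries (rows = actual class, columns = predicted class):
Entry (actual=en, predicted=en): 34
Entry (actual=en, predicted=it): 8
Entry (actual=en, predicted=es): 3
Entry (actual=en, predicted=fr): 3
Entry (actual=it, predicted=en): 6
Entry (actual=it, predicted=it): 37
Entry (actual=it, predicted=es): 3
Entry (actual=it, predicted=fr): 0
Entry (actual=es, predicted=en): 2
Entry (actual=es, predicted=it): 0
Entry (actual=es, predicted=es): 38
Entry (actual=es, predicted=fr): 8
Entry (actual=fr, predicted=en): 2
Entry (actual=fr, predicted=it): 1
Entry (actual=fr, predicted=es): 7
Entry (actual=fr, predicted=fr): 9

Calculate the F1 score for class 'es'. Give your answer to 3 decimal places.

0.768

Take TP from the diagonal, FP from the rest of the 'es' prediction marginal, FN from the rest of the 'es' actual marginal.
F1 score = 2·TP/(2·TP+FP+FN).
es: TP=38, FP=3+3+7=13, FN=2+0+8=10 → 76/99 = 0.7677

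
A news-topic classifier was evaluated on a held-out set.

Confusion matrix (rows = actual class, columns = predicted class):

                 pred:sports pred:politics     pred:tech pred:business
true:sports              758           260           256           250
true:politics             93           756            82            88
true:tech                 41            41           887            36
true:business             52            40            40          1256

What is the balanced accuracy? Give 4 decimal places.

0.7567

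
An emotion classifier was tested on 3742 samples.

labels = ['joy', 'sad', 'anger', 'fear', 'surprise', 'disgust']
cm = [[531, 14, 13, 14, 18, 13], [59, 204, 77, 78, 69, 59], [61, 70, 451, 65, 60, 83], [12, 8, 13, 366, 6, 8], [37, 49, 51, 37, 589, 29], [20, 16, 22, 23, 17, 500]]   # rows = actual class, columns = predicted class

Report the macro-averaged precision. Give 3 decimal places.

Per-class precision (TP/(TP+FP)):
  joy: TP=531, FP=59+61+12+37+20=189 → 531/720 = 0.7375
  sad: TP=204, FP=14+70+8+49+16=157 → 204/361 = 0.5651
  anger: TP=451, FP=13+77+13+51+22=176 → 451/627 = 0.7193
  fear: TP=366, FP=14+78+65+37+23=217 → 366/583 = 0.6278
  surprise: TP=589, FP=18+69+60+6+17=170 → 589/759 = 0.7760
  disgust: TP=500, FP=13+59+83+8+29=192 → 500/692 = 0.7225
Macro-precision = mean = (0.7375 + 0.5651 + 0.7193 + 0.6278 + 0.7760 + 0.7225) / 6 = 0.691

0.691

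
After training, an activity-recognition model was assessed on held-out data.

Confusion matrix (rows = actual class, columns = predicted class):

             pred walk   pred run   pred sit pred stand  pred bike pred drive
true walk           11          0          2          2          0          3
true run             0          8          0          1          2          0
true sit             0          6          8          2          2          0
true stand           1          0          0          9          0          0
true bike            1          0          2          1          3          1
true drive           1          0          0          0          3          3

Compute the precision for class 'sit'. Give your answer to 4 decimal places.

0.6667

One-vs-rest for 'sit': TP = diagonal; FP = other classes predicted 'sit'; FN = 'sit' predicted as other.
precision = TP/(TP+FP).
sit: TP=8, FP=2+0+0+2+0=4 → 8/12 = 0.66667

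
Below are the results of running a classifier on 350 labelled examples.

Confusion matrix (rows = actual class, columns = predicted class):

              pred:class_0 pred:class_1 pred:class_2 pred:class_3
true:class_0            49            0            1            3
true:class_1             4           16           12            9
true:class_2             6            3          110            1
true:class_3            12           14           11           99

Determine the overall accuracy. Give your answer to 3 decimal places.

0.783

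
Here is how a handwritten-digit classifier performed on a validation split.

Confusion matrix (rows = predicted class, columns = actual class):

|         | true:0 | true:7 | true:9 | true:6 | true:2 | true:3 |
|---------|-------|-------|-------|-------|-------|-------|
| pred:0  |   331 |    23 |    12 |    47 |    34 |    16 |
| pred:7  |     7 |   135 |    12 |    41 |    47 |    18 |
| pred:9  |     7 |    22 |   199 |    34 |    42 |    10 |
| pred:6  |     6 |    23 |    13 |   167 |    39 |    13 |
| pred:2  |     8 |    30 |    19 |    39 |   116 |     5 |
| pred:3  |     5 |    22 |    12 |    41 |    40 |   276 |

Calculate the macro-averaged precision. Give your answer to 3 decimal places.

0.623

Per-class precision (TP/(TP+FP)):
  0: TP=331, FP=23+12+47+34+16=132 → 331/463 = 0.7149
  7: TP=135, FP=7+12+41+47+18=125 → 135/260 = 0.5192
  9: TP=199, FP=7+22+34+42+10=115 → 199/314 = 0.6338
  6: TP=167, FP=6+23+13+39+13=94 → 167/261 = 0.6398
  2: TP=116, FP=8+30+19+39+5=101 → 116/217 = 0.5346
  3: TP=276, FP=5+22+12+41+40=120 → 276/396 = 0.6970
Macro-precision = mean = (0.7149 + 0.5192 + 0.6338 + 0.6398 + 0.5346 + 0.6970) / 6 = 0.623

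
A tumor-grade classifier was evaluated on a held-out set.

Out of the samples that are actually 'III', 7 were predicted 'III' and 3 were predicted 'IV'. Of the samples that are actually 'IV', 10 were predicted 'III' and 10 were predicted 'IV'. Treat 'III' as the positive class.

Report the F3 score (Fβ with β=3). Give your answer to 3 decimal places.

0.654

Fβ = (1+β²)·TP / ((1+β²)·TP + β²·FN + FP), with β²=9
= 10·7 / (10·7 + 9·3 + 10) = 0.654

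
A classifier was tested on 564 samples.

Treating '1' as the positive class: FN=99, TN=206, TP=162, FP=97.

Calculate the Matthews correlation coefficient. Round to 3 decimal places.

0.301

MCC = (TP·TN − FP·FN) / √((TP+FP)(TP+FN)(TN+FP)(TN+FN))
Numerator = 162·206 − 97·99 = 23769
Denominator = √(259·261·303·305) = √6247161585 = 79038.9878
MCC = 23769 / 79038.9878 = 0.301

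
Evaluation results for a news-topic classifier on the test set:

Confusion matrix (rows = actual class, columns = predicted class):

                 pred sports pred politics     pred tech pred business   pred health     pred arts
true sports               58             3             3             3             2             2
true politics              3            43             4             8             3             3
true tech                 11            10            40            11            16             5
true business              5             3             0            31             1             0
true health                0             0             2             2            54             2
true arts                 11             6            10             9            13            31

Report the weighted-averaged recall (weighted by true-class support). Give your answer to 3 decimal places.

0.630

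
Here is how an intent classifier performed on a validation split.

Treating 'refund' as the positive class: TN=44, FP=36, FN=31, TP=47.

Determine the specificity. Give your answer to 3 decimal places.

0.550

Specificity = TN/(TN+FP) = 44/(44+36) = 0.550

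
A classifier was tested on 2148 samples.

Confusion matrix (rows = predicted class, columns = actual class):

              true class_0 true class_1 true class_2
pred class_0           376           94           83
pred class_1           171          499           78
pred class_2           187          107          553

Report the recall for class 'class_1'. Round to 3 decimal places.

recall = TP/(TP+FN).
class_1: TP=499, FN=94+107=201 → 499/700 = 0.7129

0.713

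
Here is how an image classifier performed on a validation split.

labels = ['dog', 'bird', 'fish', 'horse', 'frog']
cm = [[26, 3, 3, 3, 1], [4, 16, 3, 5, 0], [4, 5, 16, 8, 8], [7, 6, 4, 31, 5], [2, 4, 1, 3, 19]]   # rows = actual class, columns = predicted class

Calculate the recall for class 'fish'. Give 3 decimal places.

recall = TP/(TP+FN).
fish: TP=16, FN=4+5+8+8=25 → 16/41 = 0.3902

0.390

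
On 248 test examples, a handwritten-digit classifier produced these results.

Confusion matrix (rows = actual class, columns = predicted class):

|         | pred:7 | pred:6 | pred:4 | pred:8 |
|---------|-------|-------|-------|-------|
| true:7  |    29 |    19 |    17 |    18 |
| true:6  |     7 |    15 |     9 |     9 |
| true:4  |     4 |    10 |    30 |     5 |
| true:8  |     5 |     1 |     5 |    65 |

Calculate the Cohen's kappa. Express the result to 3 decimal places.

0.407

Observed agreement pₒ = trace/N = 139/248 = 0.5605
Expected agreement pₑ = Σ (rowᵢ·colᵢ)/N² = (83·45 + 40·45 + 49·61 + 76·97)/248² = 0.2585
κ = (pₒ − pₑ)/(1 − pₑ) = (0.5605 − 0.2585)/(1 − 0.2585) = 0.407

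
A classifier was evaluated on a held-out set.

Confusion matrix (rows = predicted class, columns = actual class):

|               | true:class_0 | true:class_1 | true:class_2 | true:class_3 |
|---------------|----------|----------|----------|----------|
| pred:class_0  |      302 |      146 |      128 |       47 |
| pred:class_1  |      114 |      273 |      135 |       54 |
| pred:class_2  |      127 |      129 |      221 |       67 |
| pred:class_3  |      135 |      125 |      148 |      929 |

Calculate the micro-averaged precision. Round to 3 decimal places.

0.560

Micro-averaging pools counts across classes: ΣTP=1725, ΣFP=1355, ΣFN=1355.
Micro-precision = TP/(TP+FP) on pooled counts = 0.560 (equals overall accuracy in single-label multiclass).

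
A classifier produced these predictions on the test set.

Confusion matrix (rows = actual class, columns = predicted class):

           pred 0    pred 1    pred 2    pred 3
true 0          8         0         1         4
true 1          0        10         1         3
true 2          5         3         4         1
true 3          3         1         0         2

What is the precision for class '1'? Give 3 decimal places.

0.714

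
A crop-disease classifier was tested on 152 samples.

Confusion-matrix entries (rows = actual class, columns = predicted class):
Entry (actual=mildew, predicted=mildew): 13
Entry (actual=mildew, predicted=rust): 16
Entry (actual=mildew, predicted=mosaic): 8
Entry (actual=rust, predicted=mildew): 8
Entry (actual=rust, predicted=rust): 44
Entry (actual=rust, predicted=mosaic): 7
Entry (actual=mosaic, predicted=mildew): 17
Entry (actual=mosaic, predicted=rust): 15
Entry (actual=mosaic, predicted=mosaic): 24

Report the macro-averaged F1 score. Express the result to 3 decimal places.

0.503

Per-class F1 score (2·TP/(2·TP+FP+FN)):
  mildew: TP=13, FP=8+17=25, FN=16+8=24 → 26/75 = 0.3467
  rust: TP=44, FP=16+15=31, FN=8+7=15 → 88/134 = 0.6567
  mosaic: TP=24, FP=8+7=15, FN=17+15=32 → 48/95 = 0.5053
Macro-F1 score = mean = (0.3467 + 0.6567 + 0.5053) / 3 = 0.503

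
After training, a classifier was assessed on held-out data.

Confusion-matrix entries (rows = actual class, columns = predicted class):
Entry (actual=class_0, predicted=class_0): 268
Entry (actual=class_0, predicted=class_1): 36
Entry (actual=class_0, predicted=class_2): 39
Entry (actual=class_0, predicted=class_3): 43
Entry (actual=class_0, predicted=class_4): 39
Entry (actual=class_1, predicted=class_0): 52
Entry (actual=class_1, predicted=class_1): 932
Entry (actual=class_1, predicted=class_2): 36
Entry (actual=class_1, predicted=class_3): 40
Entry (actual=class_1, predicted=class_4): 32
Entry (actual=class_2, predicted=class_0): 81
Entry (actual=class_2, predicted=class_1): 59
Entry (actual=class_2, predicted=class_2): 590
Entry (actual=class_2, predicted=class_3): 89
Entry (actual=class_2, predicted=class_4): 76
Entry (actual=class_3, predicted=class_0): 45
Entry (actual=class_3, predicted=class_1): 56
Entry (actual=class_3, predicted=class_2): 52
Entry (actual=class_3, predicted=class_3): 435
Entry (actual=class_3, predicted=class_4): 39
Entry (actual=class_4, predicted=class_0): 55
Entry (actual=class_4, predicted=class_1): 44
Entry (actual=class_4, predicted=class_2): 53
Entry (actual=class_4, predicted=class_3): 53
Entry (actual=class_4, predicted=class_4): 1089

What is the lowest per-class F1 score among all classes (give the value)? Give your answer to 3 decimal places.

Per-class F1 score (2·TP/(2·TP+FP+FN)):
  class_0: TP=268, FP=52+81+45+55=233, FN=36+39+43+39=157 → 536/926 = 0.5788
  class_1: TP=932, FP=36+59+56+44=195, FN=52+36+40+32=160 → 1864/2219 = 0.8400
  class_2: TP=590, FP=39+36+52+53=180, FN=81+59+89+76=305 → 1180/1665 = 0.7087
  class_3: TP=435, FP=43+40+89+53=225, FN=45+56+52+39=192 → 870/1287 = 0.6760
  class_4: TP=1089, FP=39+32+76+39=186, FN=55+44+53+53=205 → 2178/2569 = 0.8478
Lowest is class 'class_0' with F1 score = 0.579.

0.579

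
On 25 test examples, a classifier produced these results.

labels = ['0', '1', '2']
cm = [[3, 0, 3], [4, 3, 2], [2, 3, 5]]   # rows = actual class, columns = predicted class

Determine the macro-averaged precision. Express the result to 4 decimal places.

0.4444

Per-class precision (TP/(TP+FP)):
  0: TP=3, FP=4+2=6 → 3/9 = 0.33333
  1: TP=3, FP=0+3=3 → 3/6 = 0.50000
  2: TP=5, FP=3+2=5 → 5/10 = 0.50000
Macro-precision = mean = (0.33333 + 0.50000 + 0.50000) / 3 = 0.4444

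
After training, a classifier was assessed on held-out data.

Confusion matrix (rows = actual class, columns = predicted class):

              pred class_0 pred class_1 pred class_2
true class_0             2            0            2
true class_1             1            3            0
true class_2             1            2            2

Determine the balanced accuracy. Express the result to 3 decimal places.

Balanced accuracy = mean of per-class recall.
  class_0: recall = 2/4 = 0.5000
  class_1: recall = 3/4 = 0.7500
  class_2: recall = 2/5 = 0.4000
Mean = (0.5000 + 0.7500 + 0.4000) / 3 = 0.550

0.550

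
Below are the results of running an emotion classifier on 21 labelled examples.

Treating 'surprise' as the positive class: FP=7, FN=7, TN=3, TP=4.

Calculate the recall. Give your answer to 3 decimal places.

0.364

Recall = TP/(TP+FN) = 4/(4+7) = 4/11 = 0.364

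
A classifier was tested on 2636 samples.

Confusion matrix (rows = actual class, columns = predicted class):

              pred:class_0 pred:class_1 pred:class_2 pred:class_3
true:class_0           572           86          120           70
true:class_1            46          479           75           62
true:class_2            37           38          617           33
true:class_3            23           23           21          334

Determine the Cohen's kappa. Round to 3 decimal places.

0.676

Observed agreement pₒ = trace/N = 2002/2636 = 0.7595
Expected agreement pₑ = Σ (rowᵢ·colᵢ)/N² = (848·678 + 662·626 + 725·833 + 401·499)/2636² = 0.2581
κ = (pₒ − pₑ)/(1 − pₑ) = (0.7595 − 0.2581)/(1 − 0.2581) = 0.676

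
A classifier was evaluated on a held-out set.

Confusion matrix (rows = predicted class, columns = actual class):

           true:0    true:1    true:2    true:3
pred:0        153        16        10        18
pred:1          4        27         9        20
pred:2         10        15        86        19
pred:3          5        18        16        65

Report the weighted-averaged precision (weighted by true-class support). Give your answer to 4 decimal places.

0.6600

Per-class precision (TP/(TP+FP)):
  0: TP=153, FP=16+10+18=44 → 153/197 = 0.77665
  1: TP=27, FP=4+9+20=33 → 27/60 = 0.45000
  2: TP=86, FP=10+15+19=44 → 86/130 = 0.66154
  3: TP=65, FP=5+18+16=39 → 65/104 = 0.62500
Weighted-precision = Σ (supportᵢ/N)·precisionᵢ with N=491: (172/491)·0.77665 + (76/491)·0.45000 + (121/491)·0.66154 + (122/491)·0.62500 = 0.6600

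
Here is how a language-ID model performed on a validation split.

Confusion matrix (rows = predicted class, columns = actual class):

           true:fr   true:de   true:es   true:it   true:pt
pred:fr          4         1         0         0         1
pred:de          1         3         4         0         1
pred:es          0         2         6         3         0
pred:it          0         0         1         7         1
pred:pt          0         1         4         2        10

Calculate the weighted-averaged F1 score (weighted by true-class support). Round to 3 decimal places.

Per-class F1 score (2·TP/(2·TP+FP+FN)):
  fr: TP=4, FP=1+0+0+1=2, FN=1+0+0+0=1 → 8/11 = 0.7273
  de: TP=3, FP=1+4+0+1=6, FN=1+2+0+1=4 → 6/16 = 0.3750
  es: TP=6, FP=0+2+3+0=5, FN=0+4+1+4=9 → 12/26 = 0.4615
  it: TP=7, FP=0+0+1+1=2, FN=0+0+3+2=5 → 14/21 = 0.6667
  pt: TP=10, FP=0+1+4+2=7, FN=1+1+0+1=3 → 20/30 = 0.6667
Weighted-F1 score = Σ (supportᵢ/N)·F1 scoreᵢ with N=52: (5/52)·0.7273 + (7/52)·0.3750 + (15/52)·0.4615 + (12/52)·0.6667 + (13/52)·0.6667 = 0.574

0.574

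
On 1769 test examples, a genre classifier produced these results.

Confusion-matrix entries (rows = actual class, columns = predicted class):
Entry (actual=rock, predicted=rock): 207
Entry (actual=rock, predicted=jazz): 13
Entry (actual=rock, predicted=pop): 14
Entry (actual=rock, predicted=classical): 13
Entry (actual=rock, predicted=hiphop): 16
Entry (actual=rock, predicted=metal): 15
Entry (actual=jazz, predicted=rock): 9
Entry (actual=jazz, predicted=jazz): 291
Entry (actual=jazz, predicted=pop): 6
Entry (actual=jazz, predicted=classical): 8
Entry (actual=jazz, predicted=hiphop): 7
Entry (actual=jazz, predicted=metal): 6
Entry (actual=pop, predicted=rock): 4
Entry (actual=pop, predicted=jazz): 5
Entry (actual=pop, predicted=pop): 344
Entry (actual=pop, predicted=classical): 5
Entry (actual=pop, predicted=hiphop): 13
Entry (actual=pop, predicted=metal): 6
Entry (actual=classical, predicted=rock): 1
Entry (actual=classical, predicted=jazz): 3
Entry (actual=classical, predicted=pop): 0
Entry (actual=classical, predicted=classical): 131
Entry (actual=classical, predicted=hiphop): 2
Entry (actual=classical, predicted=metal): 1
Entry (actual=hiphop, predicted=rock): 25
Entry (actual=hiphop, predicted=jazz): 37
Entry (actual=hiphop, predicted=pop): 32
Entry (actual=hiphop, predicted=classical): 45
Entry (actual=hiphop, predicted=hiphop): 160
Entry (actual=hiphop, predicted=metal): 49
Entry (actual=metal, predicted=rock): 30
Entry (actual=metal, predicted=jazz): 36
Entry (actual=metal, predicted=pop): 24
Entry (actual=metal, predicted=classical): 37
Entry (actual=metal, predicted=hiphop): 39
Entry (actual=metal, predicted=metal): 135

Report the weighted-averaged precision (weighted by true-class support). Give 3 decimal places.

0.716

Per-class precision (TP/(TP+FP)):
  rock: TP=207, FP=9+4+1+25+30=69 → 207/276 = 0.7500
  jazz: TP=291, FP=13+5+3+37+36=94 → 291/385 = 0.7558
  pop: TP=344, FP=14+6+0+32+24=76 → 344/420 = 0.8190
  classical: TP=131, FP=13+8+5+45+37=108 → 131/239 = 0.5481
  hiphop: TP=160, FP=16+7+13+2+39=77 → 160/237 = 0.6751
  metal: TP=135, FP=15+6+6+1+49=77 → 135/212 = 0.6368
Weighted-precision = Σ (supportᵢ/N)·precisionᵢ with N=1769: (278/1769)·0.7500 + (327/1769)·0.7558 + (377/1769)·0.8190 + (138/1769)·0.5481 + (348/1769)·0.6751 + (301/1769)·0.6368 = 0.716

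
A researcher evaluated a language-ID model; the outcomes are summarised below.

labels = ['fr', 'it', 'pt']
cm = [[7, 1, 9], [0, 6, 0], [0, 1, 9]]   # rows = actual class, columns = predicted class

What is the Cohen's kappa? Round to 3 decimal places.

0.511

Observed agreement pₒ = trace/N = 22/33 = 0.6667
Expected agreement pₑ = Σ (rowᵢ·colᵢ)/N² = (17·7 + 6·8 + 10·18)/33² = 0.3186
κ = (pₒ − pₑ)/(1 − pₑ) = (0.6667 − 0.3186)/(1 − 0.3186) = 0.511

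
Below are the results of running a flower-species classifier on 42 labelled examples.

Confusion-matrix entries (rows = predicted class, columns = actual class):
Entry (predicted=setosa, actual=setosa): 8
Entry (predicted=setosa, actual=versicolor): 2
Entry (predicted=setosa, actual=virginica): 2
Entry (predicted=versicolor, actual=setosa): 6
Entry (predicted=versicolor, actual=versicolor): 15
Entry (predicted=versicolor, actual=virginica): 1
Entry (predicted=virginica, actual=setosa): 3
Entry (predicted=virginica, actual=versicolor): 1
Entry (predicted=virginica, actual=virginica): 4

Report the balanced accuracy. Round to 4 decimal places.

0.6251

Balanced accuracy = mean of per-class recall.
  setosa: recall = 8/17 = 0.47059
  versicolor: recall = 15/18 = 0.83333
  virginica: recall = 4/7 = 0.57143
Mean = (0.47059 + 0.83333 + 0.57143) / 3 = 0.6251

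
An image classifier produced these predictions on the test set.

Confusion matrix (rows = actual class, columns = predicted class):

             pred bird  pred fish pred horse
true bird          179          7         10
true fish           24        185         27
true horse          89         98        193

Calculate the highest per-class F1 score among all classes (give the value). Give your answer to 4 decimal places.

0.7336

Per-class F1 score (2·TP/(2·TP+FP+FN)):
  bird: TP=179, FP=24+89=113, FN=7+10=17 → 358/488 = 0.73361
  fish: TP=185, FP=7+98=105, FN=24+27=51 → 370/526 = 0.70342
  horse: TP=193, FP=10+27=37, FN=89+98=187 → 386/610 = 0.63279
Highest is class 'bird' with F1 score = 0.7336.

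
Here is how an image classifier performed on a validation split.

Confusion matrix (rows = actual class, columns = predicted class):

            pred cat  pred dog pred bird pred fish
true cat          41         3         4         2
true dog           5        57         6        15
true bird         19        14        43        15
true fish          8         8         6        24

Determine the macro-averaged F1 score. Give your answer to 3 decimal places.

0.600

Per-class F1 score (2·TP/(2·TP+FP+FN)):
  cat: TP=41, FP=5+19+8=32, FN=3+4+2=9 → 82/123 = 0.6667
  dog: TP=57, FP=3+14+8=25, FN=5+6+15=26 → 114/165 = 0.6909
  bird: TP=43, FP=4+6+6=16, FN=19+14+15=48 → 86/150 = 0.5733
  fish: TP=24, FP=2+15+15=32, FN=8+8+6=22 → 48/102 = 0.4706
Macro-F1 score = mean = (0.6667 + 0.6909 + 0.5733 + 0.4706) / 4 = 0.600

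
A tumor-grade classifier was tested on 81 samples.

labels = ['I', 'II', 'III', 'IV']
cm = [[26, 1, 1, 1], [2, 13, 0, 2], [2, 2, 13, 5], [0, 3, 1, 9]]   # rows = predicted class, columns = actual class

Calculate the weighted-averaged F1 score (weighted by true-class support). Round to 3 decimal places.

0.752

Per-class F1 score (2·TP/(2·TP+FP+FN)):
  I: TP=26, FP=1+1+1=3, FN=2+2+0=4 → 52/59 = 0.8814
  II: TP=13, FP=2+0+2=4, FN=1+2+3=6 → 26/36 = 0.7222
  III: TP=13, FP=2+2+5=9, FN=1+0+1=2 → 26/37 = 0.7027
  IV: TP=9, FP=0+3+1=4, FN=1+2+5=8 → 18/30 = 0.6000
Weighted-F1 score = Σ (supportᵢ/N)·F1 scoreᵢ with N=81: (30/81)·0.8814 + (19/81)·0.7222 + (15/81)·0.7027 + (17/81)·0.6000 = 0.752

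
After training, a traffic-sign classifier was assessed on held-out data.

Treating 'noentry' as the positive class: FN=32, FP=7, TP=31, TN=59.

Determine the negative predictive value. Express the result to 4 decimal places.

NPV = TN/(TN+FN) = 59/(59+32) = 0.6484

0.6484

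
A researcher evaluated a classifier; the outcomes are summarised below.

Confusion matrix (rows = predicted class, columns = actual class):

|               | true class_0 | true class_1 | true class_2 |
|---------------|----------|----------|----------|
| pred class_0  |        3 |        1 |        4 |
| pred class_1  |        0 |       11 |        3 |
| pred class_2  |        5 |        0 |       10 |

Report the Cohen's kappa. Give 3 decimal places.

0.455

Observed agreement pₒ = trace/N = 24/37 = 0.6486
Expected agreement pₑ = Σ (rowᵢ·colᵢ)/N² = (8·8 + 12·14 + 17·15)/37² = 0.3557
κ = (pₒ − pₑ)/(1 − pₑ) = (0.6486 − 0.3557)/(1 − 0.3557) = 0.455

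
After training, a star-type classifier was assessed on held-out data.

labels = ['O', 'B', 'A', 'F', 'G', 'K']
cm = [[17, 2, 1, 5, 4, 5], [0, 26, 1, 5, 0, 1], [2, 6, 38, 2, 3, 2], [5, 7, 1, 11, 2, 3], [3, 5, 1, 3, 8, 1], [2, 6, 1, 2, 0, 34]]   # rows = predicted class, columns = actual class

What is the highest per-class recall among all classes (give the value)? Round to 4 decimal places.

0.8837

Per-class recall (TP/(TP+FN)):
  O: TP=17, FN=0+2+5+3+2=12 → 17/29 = 0.58621
  B: TP=26, FN=2+6+7+5+6=26 → 26/52 = 0.50000
  A: TP=38, FN=1+1+1+1+1=5 → 38/43 = 0.88372
  F: TP=11, FN=5+5+2+3+2=17 → 11/28 = 0.39286
  G: TP=8, FN=4+0+3+2+0=9 → 8/17 = 0.47059
  K: TP=34, FN=5+1+2+3+1=12 → 34/46 = 0.73913
Highest is class 'A' with recall = 0.8837.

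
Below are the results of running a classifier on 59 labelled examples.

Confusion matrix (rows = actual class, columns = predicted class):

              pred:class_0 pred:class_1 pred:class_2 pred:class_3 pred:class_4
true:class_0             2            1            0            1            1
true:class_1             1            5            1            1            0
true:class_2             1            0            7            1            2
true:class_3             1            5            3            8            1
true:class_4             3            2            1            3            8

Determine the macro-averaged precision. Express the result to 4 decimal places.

0.4912

Per-class precision (TP/(TP+FP)):
  class_0: TP=2, FP=1+1+1+3=6 → 2/8 = 0.25000
  class_1: TP=5, FP=1+0+5+2=8 → 5/13 = 0.38462
  class_2: TP=7, FP=0+1+3+1=5 → 7/12 = 0.58333
  class_3: TP=8, FP=1+1+1+3=6 → 8/14 = 0.57143
  class_4: TP=8, FP=1+0+2+1=4 → 8/12 = 0.66667
Macro-precision = mean = (0.25000 + 0.38462 + 0.58333 + 0.57143 + 0.66667) / 5 = 0.4912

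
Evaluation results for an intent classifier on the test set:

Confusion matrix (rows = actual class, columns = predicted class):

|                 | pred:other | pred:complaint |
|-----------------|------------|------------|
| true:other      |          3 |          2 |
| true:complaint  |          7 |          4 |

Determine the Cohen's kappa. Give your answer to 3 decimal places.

-0.029

Observed agreement pₒ = trace/N = 7/16 = 0.4375
Expected agreement pₑ = Σ (rowᵢ·colᵢ)/N² = (5·10 + 11·6)/16² = 0.4531
κ = (pₒ − pₑ)/(1 − pₑ) = (0.4375 − 0.4531)/(1 − 0.4531) = -0.029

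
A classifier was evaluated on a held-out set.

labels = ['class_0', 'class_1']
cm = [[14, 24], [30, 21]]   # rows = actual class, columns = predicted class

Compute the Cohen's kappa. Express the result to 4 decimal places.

Observed agreement pₒ = trace/N = 35/89 = 0.39326
Expected agreement pₑ = Σ (rowᵢ·colᵢ)/N² = (38·44 + 51·45)/89² = 0.50082
κ = (pₒ − pₑ)/(1 − pₑ) = (0.39326 − 0.50082)/(1 − 0.50082) = -0.2155

-0.2155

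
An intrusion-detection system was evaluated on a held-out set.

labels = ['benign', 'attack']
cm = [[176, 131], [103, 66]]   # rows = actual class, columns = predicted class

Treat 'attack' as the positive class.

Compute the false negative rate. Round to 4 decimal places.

0.6095

FNR = FN/(FN+TP) = 103/(103+66) = 0.6095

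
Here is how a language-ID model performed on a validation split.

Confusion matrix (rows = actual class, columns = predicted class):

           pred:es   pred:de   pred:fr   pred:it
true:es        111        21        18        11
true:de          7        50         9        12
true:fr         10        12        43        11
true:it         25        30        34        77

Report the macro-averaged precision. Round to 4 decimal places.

0.5688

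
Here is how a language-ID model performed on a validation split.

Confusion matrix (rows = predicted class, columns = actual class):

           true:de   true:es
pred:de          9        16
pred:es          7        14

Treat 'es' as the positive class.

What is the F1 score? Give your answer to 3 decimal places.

Precision = TP/(TP+FP) = 14/21 = 0.6667
Recall = TP/(TP+FN) = 14/30 = 0.4667
F1 = 2·TP/(2·TP+FP+FN) = 28/51 = 0.549

0.549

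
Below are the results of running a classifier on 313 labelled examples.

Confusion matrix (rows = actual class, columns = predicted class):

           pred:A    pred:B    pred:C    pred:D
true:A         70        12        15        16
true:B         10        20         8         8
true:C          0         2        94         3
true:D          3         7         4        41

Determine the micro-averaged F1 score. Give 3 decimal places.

0.719

Micro-averaging pools counts across classes: ΣTP=225, ΣFP=88, ΣFN=88.
Micro-F1 score = 2·TP/(2·TP+FP+FN) on pooled counts = 0.719 (equals overall accuracy in single-label multiclass).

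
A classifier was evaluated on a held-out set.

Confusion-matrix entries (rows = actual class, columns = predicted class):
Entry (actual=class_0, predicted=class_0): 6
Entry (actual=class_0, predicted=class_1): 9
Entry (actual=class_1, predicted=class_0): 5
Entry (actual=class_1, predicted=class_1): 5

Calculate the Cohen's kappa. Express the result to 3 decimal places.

-0.094

Observed agreement pₒ = trace/N = 11/25 = 0.4400
Expected agreement pₑ = Σ (rowᵢ·colᵢ)/N² = (15·11 + 10·14)/25² = 0.4880
κ = (pₒ − pₑ)/(1 − pₑ) = (0.4400 − 0.4880)/(1 − 0.4880) = -0.094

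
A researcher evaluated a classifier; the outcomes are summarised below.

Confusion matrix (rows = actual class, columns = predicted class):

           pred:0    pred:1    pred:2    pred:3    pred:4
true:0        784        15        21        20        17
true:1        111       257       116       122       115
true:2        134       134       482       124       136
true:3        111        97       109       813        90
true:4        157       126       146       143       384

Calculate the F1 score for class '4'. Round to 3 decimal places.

0.452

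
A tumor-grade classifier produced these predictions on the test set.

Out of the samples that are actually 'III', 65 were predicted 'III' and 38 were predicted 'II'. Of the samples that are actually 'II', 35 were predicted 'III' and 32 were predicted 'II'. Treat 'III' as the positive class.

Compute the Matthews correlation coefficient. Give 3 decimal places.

0.108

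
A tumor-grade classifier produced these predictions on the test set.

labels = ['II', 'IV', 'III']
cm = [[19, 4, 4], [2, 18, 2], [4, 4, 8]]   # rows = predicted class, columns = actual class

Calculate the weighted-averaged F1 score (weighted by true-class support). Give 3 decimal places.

0.696

Per-class F1 score (2·TP/(2·TP+FP+FN)):
  II: TP=19, FP=4+4=8, FN=2+4=6 → 38/52 = 0.7308
  IV: TP=18, FP=2+2=4, FN=4+4=8 → 36/48 = 0.7500
  III: TP=8, FP=4+4=8, FN=4+2=6 → 16/30 = 0.5333
Weighted-F1 score = Σ (supportᵢ/N)·F1 scoreᵢ with N=65: (25/65)·0.7308 + (26/65)·0.7500 + (14/65)·0.5333 = 0.696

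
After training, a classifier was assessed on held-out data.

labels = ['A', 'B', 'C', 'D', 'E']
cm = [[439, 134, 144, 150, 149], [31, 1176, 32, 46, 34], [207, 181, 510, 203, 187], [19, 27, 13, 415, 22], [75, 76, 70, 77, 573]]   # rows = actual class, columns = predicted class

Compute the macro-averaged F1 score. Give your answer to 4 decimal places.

0.6034

Per-class F1 score (2·TP/(2·TP+FP+FN)):
  A: TP=439, FP=31+207+19+75=332, FN=134+144+150+149=577 → 878/1787 = 0.49133
  B: TP=1176, FP=134+181+27+76=418, FN=31+32+46+34=143 → 2352/2913 = 0.80742
  C: TP=510, FP=144+32+13+70=259, FN=207+181+203+187=778 → 1020/2057 = 0.49587
  D: TP=415, FP=150+46+203+77=476, FN=19+27+13+22=81 → 830/1387 = 0.59841
  E: TP=573, FP=149+34+187+22=392, FN=75+76+70+77=298 → 1146/1836 = 0.62418
Macro-F1 score = mean = (0.49133 + 0.80742 + 0.49587 + 0.59841 + 0.62418) / 5 = 0.6034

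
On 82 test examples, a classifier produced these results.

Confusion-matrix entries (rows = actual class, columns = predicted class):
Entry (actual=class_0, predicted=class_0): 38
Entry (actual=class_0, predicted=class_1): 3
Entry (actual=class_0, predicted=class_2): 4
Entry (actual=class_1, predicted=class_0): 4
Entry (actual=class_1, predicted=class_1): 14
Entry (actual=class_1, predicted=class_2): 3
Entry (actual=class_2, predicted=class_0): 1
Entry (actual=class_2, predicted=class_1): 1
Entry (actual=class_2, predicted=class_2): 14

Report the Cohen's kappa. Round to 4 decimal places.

Observed agreement pₒ = trace/N = 66/82 = 0.80488
Expected agreement pₑ = Σ (rowᵢ·colᵢ)/N² = (45·43 + 21·18 + 16·21)/82² = 0.39396
κ = (pₒ − pₑ)/(1 − pₑ) = (0.80488 − 0.39396)/(1 − 0.39396) = 0.6780

0.6780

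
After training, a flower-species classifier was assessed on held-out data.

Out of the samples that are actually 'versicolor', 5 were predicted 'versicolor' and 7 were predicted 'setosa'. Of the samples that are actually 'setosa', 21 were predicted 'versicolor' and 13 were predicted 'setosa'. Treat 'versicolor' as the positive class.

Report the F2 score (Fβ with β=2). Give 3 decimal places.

0.338

Fβ = (1+β²)·TP / ((1+β²)·TP + β²·FN + FP), with β²=4
= 5·5 / (5·5 + 4·7 + 21) = 0.338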